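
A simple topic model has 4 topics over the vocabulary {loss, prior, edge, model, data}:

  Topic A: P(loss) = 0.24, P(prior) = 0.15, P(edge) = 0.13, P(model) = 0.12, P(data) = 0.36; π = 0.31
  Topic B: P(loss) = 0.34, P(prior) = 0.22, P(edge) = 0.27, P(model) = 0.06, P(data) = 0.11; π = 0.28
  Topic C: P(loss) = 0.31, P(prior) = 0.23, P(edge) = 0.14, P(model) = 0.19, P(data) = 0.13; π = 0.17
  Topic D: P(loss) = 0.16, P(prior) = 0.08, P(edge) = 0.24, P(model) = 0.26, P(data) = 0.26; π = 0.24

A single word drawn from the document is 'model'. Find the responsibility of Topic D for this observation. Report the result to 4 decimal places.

By Bayes' theorem, P(k | x) = π_k f_k(x) / Σ_j π_j f_j(x).
Component likelihoods at x = 'model':
  f_A = 0.12
  f_B = 0.06
  f_C = 0.19
  f_D = 0.26
Unnormalised posteriors:
  π_A·f_A = 0.31 × 0.12 = 0.0372
  π_B·f_B = 0.28 × 0.06 = 0.0168
  π_C·f_C = 0.17 × 0.19 = 0.0323
  π_D·f_D = 0.24 × 0.26 = 0.0624
Normaliser: 0.0372 + 0.0168 + 0.0323 + 0.0624 = 0.1487
P(Topic D | 'model') ≈ 0.4196

0.4196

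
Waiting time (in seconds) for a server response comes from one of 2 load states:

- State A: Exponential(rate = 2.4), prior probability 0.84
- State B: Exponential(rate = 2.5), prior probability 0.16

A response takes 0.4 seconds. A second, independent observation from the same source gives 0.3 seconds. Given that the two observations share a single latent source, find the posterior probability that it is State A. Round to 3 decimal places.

0.838

Apply Bayes' rule: the posterior for each component is proportional to its prior times its likelihood at x.
Since both observations come from the same component, the likelihood for component k is f_k(x₁)·f_k(x₂).
  L_A = [0.918943] × [1.16821] = 1.07351
  L_B = [0.919699] × [1.18092] = 1.08609
Prior × likelihood for each component:
  w_A·L_A = 0.84 × 1.07351 = 0.901752
  w_B·L_B = 0.16 × 1.08609 = 0.173774
Marginal: 0.901752 + 0.173774 = 1.07553
P(State A | x₁,x₂) ≈ 0.838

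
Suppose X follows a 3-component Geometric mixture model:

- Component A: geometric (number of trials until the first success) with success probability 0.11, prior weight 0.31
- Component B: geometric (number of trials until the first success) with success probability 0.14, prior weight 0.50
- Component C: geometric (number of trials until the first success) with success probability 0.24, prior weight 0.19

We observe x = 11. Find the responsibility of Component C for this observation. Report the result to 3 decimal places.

By Bayes' theorem, P(k | x) = w_k f_k(x) / Σ_j w_j f_j(x).
Evaluate each component's likelihood at the observed value:
  p_A = 0.0342999
  p_B = 0.0309822
  p_C = 0.0154293
Weight by the priors:
  w_A·p_A = 0.31 × 0.0342999 = 0.010633
  w_B·p_B = 0.50 × 0.0309822 = 0.0154911
  w_C·p_C = 0.19 × 0.0154293 = 0.00293157
Sum: 0.010633 + 0.0154911 + 0.00293157 = 0.0290557
P(Component C | data) ≈ 0.101

0.101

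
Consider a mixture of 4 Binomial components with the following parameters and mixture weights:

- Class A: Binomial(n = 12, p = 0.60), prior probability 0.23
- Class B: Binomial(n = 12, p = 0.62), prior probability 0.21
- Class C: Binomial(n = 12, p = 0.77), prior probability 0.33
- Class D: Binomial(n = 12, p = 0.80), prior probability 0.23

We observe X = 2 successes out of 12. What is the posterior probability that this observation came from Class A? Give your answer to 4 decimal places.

0.6270

The responsibility of component k is π_k f_k(x) divided by Σ_j π_j f_j(x).
Component likelihoods at x = 2 successes out of 12:
  p_A = C(12,2)·0.60^2·0.40^10 = 66·0.36·0.000104858 = 0.00249142
  p_B = C(12,2)·0.62^2·0.38^10 = 66·0.3844·6.27821e-05 = 0.00159281
  p_C = C(12,2)·0.77^2·0.23^10 = 66·0.5929·4.14265e-07 = 1.62108e-05
  p_D = C(12,2)·0.80^2·0.20^10 = 66·0.64·1.024e-07 = 4.32538e-06
Multiply by the mixture weights:
  π_A·p_A = 0.23 × 0.00249142 = 0.000573026
  π_B·p_B = 0.21 × 0.00159281 = 0.00033449
  π_C·p_C = 0.33 × 1.62108e-05 = 5.34956e-06
  π_D·p_D = 0.23 × 4.32538e-06 = 9.94836e-07
Marginal: 0.000573026 + 0.00033449 + 5.34956e-06 + 9.94836e-07 = 0.00091386
Responsibility of Class A: 0.000573026 / 0.00091386 ≈ 0.6270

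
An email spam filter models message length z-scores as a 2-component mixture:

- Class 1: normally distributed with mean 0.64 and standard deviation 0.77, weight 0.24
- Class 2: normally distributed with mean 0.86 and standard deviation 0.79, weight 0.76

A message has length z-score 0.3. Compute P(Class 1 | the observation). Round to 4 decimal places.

0.2742

Posterior ∝ prior × likelihood, so P(k | x) ∝ π_k f_k(x); normalise over all components.
Evaluate each component's likelihood at the observed value:
  p_1 = (1/(0.77·√(2π)))·exp(−(0.3−0.64)²/(2·0.77²)) = 0.518107·exp(-0.09749) = 0.469982
  p_2 = (1/(0.79·√(2π)))·exp(−(0.3−0.86)²/(2·0.79²)) = 0.504990·exp(-0.25124) = 0.392799
Prior × likelihood for each component:
  π_1·p_1 = 0.24 × 0.469982 = 0.112796
  π_2·p_2 = 0.76 × 0.392799 = 0.298527
Normaliser: 0.112796 + 0.298527 = 0.411323
Responsibility of Class 1: 0.112796 / 0.411323 ≈ 0.2742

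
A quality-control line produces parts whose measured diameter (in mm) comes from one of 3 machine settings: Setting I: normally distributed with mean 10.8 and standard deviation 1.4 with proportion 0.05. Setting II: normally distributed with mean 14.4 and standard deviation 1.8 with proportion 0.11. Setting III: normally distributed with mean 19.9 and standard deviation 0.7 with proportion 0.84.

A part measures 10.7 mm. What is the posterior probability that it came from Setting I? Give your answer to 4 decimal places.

The responsibility of component k is π_k f_k(x) divided by Σ_j π_j f_j(x).
Component likelihoods at x = 10.7 mm:
  f_I = (1/(1.4·√(2π)))·exp(−(10.7−10.8)²/(2·1.4²)) = 0.284959·exp(-0.00255) = 0.284233
  f_II = (1/(1.8·√(2π)))·exp(−(10.7−14.4)²/(2·1.8²)) = 0.221635·exp(-2.11265) = 0.0267993
  f_III = (1/(0.7·√(2π)))·exp(−(10.7−19.9)²/(2·0.7²)) = 0.569918·exp(-86.36735) = 1.76583e-38
Unnormalised posteriors:
  π_I·f_I = 0.05 × 0.284233 = 0.0142116
  π_II·f_II = 0.11 × 0.0267993 = 0.00294792
  π_III·f_III = 0.84 × 1.76583e-38 = 1.4833e-38
Normaliser: 0.0142116 + 0.00294792 + 1.4833e-38 = 0.0171596
P(Setting I | 10.7 mm) ≈ 0.8282

0.8282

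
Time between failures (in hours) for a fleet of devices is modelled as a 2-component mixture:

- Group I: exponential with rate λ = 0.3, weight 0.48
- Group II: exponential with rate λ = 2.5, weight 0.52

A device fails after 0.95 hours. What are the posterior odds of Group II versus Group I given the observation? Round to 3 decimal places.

Only the two components matter; the odds are (P(Z=i) f_i(x)) / (P(Z=j) f_j(x)).
Exponential densities:
  p_I = 0.225604
  p_II = 0.232536
0.120919 / 0.10829 ≈ 1.117

1.117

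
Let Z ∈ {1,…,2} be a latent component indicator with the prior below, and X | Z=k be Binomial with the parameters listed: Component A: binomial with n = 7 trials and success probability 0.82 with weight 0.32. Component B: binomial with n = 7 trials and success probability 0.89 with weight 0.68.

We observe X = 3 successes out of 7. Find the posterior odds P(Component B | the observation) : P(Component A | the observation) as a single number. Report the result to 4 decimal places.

0.3789

Since P(k|x) ∝ π_k f_k(x), the posterior odds are π_i f_i(x) / (π_j f_j(x)).
Evaluate each component's likelihood at the observed value:
  f_A = 0.0202581
  f_B = 0.00361251
Odds = (0.68/0.32) × (0.00361251/0.0202581) = 2.125 × 0.178324 ≈ 0.3789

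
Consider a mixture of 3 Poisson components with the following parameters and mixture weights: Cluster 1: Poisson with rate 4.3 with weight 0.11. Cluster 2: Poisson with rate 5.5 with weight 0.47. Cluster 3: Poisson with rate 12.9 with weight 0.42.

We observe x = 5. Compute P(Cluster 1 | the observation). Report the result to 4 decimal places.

The responsibility of component k is π_k f_k(x) divided by Σ_j π_j f_j(x).
Component likelihoods at x = 5:
  p_1 = e^(−4.3)·4.3^5/5! = 0.166224
  p_2 = e^(−5.5)·5.5^5/5! = 0.171401
  p_3 = e^(−12.9)·12.9^5/5! = 0.0074365
Weight by the priors:
  π_1·p_1 = 0.11 × 0.166224 = 0.0182847
  π_2·p_2 = 0.47 × 0.171401 = 0.0805583
  π_3·p_3 = 0.42 × 0.0074365 = 0.00312333
Denominator: 0.0182847 + 0.0805583 + 0.00312333 = 0.101966
P(Cluster 1 | x) ≈ 0.1793

0.1793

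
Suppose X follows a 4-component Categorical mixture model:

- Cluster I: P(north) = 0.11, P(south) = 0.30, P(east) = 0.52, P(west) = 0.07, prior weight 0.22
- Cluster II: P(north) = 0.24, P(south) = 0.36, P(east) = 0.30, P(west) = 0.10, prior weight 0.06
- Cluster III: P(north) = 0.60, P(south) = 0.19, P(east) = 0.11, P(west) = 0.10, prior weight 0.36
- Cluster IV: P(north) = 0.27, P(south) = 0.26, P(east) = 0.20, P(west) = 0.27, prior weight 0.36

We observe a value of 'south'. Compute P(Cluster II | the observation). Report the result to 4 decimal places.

Posterior ∝ prior × likelihood, so P(k | x) ∝ w_k f_k(x); normalise over all components.
Evaluate each component's likelihood at the observed value:
  L_I = P(south | comp) = 0.30
  L_II = P(south | comp) = 0.36
  L_III = P(south | comp) = 0.19
  L_IV = P(south | comp) = 0.26
Unnormalised posteriors:
  w_I·L_I = 0.22 × 0.3 = 0.066
  w_II·L_II = 0.06 × 0.36 = 0.0216
  w_III·L_III = 0.36 × 0.19 = 0.0684
  w_IV·L_IV = 0.36 × 0.26 = 0.0936
Marginal: 0.066 + 0.0216 + 0.0684 + 0.0936 = 0.2496
P(Cluster II | the observation) = 0.0216 / 0.2496 ≈ 0.0865

0.0865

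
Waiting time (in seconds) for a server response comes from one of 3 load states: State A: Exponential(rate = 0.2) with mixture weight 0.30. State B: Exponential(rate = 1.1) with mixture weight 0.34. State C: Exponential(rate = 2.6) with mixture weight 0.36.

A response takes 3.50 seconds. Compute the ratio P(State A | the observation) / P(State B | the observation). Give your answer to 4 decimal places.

The posterior odds equal the prior odds times the likelihood ratio: (P(Z=i)/P(Z=j))·(f_i(x)/f_j(x)).
Exponential densities:
  L_A = 0.2·e^(−0.2·3.50) = 0.2·e^(−0.7000) = 0.0993171
  L_B = 1.1·e^(−1.1·3.50) = 1.1·e^(−3.8500) = 0.0234077
  L_C = 2.6·e^(−2.6·3.50) = 2.6·e^(−9.1000) = 0.000290331
Posterior odds = (P(Z=A)·L_A) / (P(Z=B)·L_B) = (0.30·0.0993171) / (0.34·0.0234077) = 0.0297951 / 0.00795862 ≈ 3.7438

3.7438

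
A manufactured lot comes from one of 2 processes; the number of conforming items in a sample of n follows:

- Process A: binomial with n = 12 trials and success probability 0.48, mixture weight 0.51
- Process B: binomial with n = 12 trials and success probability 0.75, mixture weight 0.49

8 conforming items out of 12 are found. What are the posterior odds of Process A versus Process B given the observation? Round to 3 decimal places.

Since P(k|x) ∝ π_k f_k(x), the posterior odds are π_i f_i(x) / (π_j f_j(x)).
Component likelihoods at x = 8 conforming items out of 12:
  f_A = 0.101988
  f_B = 0.193578
Odds = (0.51/0.49) × (0.101988/0.193578) = 1.04082 × 0.526857 ≈ 0.548

0.548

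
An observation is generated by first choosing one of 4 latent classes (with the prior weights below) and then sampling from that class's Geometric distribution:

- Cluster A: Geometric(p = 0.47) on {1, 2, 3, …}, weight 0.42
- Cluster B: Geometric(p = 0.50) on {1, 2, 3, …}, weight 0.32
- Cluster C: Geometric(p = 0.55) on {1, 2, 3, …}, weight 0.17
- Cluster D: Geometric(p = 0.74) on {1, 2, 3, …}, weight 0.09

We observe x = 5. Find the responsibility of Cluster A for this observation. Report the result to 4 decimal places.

0.5242

The responsibility of component k is w_k f_k(x) divided by Σ_j w_j f_j(x).
Component likelihoods at x = 5:
  f_A = 0.47·(1−0.47)^4 = 0.47·0.0789048 = 0.0370853
  f_B = 0.50·(1−0.50)^4 = 0.50·0.0625 = 0.03125
  f_C = 0.55·(1−0.55)^4 = 0.55·0.0410062 = 0.0225534
  f_D = 0.74·(1−0.74)^4 = 0.74·0.00456976 = 0.00338162
Weight by the priors:
  w_A·f_A = 0.42 × 0.0370853 = 0.0155758
  w_B·f_B = 0.32 × 0.03125 = 0.01
  w_C·f_C = 0.17 × 0.0225534 = 0.00383408
  w_D·f_D = 0.09 × 0.00338162 = 0.000304346
Normaliser: 0.0155758 + 0.01 + 0.00383408 + 0.000304346 = 0.0297142
P(Cluster A | x) ≈ 0.5242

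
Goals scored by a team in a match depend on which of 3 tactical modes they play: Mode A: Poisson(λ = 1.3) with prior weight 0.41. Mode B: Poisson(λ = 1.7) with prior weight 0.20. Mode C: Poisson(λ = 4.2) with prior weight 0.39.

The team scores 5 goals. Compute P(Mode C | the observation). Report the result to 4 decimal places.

0.8911

Posterior ∝ prior × likelihood, so P(k | x) ∝ π_k f_k(x); normalise over all components.
Component likelihoods at x = 5 goals:
  f_A = 0.00843243
  f_B = 0.0216154
  f_C = 0.163316
Weight by the priors:
  π_A·f_A = 0.41 × 0.00843243 = 0.0034573
  π_B·f_B = 0.20 × 0.0216154 = 0.00432307
  π_C·f_C = 0.39 × 0.163316 = 0.0636932
Denominator: 0.0034573 + 0.00432307 + 0.0636932 = 0.0714736
Responsibility of Mode C: 0.0636932 / 0.0714736 ≈ 0.8911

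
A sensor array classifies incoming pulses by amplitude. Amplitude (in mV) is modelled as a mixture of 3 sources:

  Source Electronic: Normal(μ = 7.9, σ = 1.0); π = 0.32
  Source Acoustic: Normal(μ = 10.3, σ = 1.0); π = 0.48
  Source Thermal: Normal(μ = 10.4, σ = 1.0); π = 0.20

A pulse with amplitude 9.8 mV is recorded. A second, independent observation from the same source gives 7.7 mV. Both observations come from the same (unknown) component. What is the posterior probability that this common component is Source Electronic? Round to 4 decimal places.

0.7331

Apply Bayes' rule: the posterior for each component is proportional to its prior times its likelihood at x.
Since both observations come from the same component, the likelihood for component k is f_k(x₁)·f_k(x₂).
  p_Electronic = [0.0656158] × [0.391043] = 0.0256586
  p_Acoustic = [0.352065] × [0.013583] = 0.00478209
  p_Thermal = [0.333225] × [0.0104209] = 0.00347251
Weight by the priors:
  P(Z=Electronic)·p_Electronic = 0.32 × 0.0256586 = 0.00821075
  P(Z=Acoustic)·p_Acoustic = 0.48 × 0.00478209 = 0.0022954
  P(Z=Thermal)·p_Thermal = 0.20 × 0.00347251 = 0.000694502
Evidence: 0.00821075 + 0.0022954 + 0.000694502 = 0.0112007
So the posterior for Source Electronic is 0.00821075 / 0.0112007 ≈ 0.7331.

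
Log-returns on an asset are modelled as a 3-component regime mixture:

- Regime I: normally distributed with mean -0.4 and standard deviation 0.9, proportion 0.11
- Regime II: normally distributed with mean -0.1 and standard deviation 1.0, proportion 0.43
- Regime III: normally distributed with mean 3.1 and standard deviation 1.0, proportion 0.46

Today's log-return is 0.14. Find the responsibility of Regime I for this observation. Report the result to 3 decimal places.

0.194

The responsibility of component k is π_k f_k(x) divided by Σ_j π_j f_j(x).
Evaluate each component's likelihood at the observed value:
  L_I = 0.37025
  L_II = 0.387617
  L_III = 0.0049929
Multiply by the mixture weights:
  π_I·L_I = 0.11 × 0.37025 = 0.0407275
  π_II·L_II = 0.43 × 0.387617 = 0.166675
  π_III·L_III = 0.46 × 0.0049929 = 0.00229673
Normaliser: 0.0407275 + 0.166675 + 0.00229673 = 0.209699
Responsibility of Regime I: 0.0407275 / 0.209699 ≈ 0.194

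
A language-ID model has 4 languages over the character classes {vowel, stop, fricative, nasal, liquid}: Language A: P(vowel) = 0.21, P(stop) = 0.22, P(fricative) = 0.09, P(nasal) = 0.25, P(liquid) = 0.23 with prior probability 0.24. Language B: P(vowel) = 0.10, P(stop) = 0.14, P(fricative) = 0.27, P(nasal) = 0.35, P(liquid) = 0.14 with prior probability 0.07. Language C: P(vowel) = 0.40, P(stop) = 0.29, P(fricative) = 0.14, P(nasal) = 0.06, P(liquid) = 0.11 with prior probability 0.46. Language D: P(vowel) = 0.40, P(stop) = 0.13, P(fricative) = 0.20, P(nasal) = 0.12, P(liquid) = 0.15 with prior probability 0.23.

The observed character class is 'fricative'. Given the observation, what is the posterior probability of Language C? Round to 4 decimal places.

0.4268

P(component k | x) = π_k·f_k(x) / marginal(x), where marginal(x) = Σ_j π_j·f_j(x).
Component likelihoods at x = 'fricative':
  p_A = P(fricative | comp) = 0.09
  p_B = P(fricative | comp) = 0.27
  p_C = P(fricative | comp) = 0.14
  p_D = P(fricative | comp) = 0.20
Weight by the priors:
  π_A·p_A = 0.24 × 0.09 = 0.0216
  π_B·p_B = 0.07 × 0.27 = 0.0189
  π_C·p_C = 0.46 × 0.14 = 0.0644
  π_D·p_D = 0.23 × 0.2 = 0.046
Normaliser: 0.0216 + 0.0189 + 0.0644 + 0.046 = 0.1509
So the posterior for Language C is 0.0644 / 0.1509 ≈ 0.4268.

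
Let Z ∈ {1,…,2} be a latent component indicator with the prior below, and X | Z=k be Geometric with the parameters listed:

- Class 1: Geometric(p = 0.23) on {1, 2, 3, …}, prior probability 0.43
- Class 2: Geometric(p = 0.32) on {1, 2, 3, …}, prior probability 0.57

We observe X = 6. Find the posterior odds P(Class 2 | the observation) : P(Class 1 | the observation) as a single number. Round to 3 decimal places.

0.991

Only the two components matter; the odds are (P(Z=i) f_i(x)) / (P(Z=j) f_j(x)).
Component likelihoods at x = 6:
  L_1 = 0.23·(1−0.23)^5 = 0.23·0.270678 = 0.062256
  L_2 = 0.32·(1−0.32)^5 = 0.32·0.145393 = 0.0465259
Odds = (0.57/0.43) × (0.0465259/0.062256) = 1.32558 × 0.747331 ≈ 0.991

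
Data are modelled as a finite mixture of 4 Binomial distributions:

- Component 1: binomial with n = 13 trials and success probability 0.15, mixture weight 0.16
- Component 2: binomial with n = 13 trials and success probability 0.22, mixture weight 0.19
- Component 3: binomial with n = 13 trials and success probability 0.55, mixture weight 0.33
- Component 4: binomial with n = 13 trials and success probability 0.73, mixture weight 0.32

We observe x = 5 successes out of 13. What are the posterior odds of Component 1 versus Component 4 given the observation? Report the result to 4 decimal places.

1.7671

Posterior odds = (π_i f_i(x)) / (π_j f_j(x)); the normalising sum cancels.
Component likelihoods at x = 5 successes out of 13:
  L_1 = C(13,5)·0.15^5·0.85^8 = 1287·7.59375e-05·0.272491 = 0.0266309
  L_2 = C(13,5)·0.22^5·0.78^8 = 1287·0.000515363·0.137011 = 0.0908759
  L_3 = C(13,5)·0.55^5·0.45^8 = 1287·0.0503284·0.00168151 = 0.108916
  L_4 = C(13,5)·0.73^5·0.27^8 = 1287·0.207307·2.8243e-05 = 0.00753534
Posterior odds = (π_1·L_1) / (π_4·L_4) = (0.16·0.0266309) / (0.32·0.00753534) = 0.00426095 / 0.00241131 ≈ 1.7671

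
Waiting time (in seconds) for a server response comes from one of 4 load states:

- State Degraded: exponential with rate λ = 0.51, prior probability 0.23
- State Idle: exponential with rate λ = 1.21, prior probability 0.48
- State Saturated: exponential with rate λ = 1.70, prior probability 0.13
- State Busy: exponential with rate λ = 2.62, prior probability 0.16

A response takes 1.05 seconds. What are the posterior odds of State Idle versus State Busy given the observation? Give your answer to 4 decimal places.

The posterior odds equal the prior odds times the likelihood ratio: (w_i/w_j)·(f_i(x)/f_j(x)).
Exponential densities:
  f_Degraded = 0.51·e^(−0.51·1.05) = 0.51·e^(−0.5355) = 0.298542
  f_Idle = 1.21·e^(−1.21·1.05) = 1.21·e^(−1.2705) = 0.339636
  f_Saturated = 1.70·e^(−1.70·1.05) = 1.70·e^(−1.7850) = 0.285255
  f_Busy = 2.62·e^(−2.62·1.05) = 2.62·e^(−2.7510) = 0.167324
0.163025 / 0.0267718 ≈ 6.0895

6.0895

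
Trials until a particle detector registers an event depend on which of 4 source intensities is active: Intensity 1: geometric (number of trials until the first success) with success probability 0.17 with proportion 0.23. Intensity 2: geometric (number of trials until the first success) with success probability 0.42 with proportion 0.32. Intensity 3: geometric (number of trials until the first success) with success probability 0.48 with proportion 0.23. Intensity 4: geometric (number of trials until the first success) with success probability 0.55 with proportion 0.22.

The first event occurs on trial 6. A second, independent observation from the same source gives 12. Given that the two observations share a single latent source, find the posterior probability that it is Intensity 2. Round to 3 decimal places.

0.027

Posterior ∝ prior × likelihood, so P(k | x) ∝ P(Z=k) f_k(x); normalise over all components.
Since both observations come from the same component, the likelihood for component k is f_k(x₁)·f_k(x₂).
  f_1 = [0.17·(1−0.17)^5 = 0.17·0.393904 = 0.0669637] × [0.0218931] = 0.00146605
  f_2 = [0.42·(1−0.42)^5 = 0.42·0.0656357 = 0.027567] × [0.00104944] = 2.89299e-05
  f_3 = [0.48·(1−0.48)^5 = 0.48·0.0380204 = 0.0182498] × [0.00036081] = 6.5847e-06
  f_4 = [0.55·(1−0.55)^5 = 0.55·0.0184528 = 0.010149] × [8.42753e-05] = 8.55314e-07
Weight by the priors:
  P(Z=1)·f_1 = 0.23 × 0.00146605 = 0.00033719
  P(Z=2)·f_2 = 0.32 × 2.89299e-05 = 9.25756e-06
  P(Z=3)·f_3 = 0.23 × 6.5847e-06 = 1.51448e-06
  P(Z=4)·f_4 = 0.22 × 8.55314e-07 = 1.88169e-07
Evidence: 0.00033719 + 9.25756e-06 + 1.51448e-06 + 1.88169e-07 = 0.000348151
P(Intensity 2 | x) = 9.25756e-06 / 0.000348151 ≈ 0.027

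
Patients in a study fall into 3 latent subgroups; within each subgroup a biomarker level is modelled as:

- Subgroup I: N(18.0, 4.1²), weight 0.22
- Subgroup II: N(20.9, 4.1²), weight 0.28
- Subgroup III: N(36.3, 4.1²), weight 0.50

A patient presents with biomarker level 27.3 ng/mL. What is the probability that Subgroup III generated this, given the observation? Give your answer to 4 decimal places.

By Bayes' theorem, P(k | x) = P(Z=k) f_k(x) / Σ_j P(Z=j) f_j(x).
Component likelihoods at x = 27.3 ng/mL:
  f_I = 0.00742798
  f_II = 0.028775
  f_III = 0.00874559
Prior × likelihood for each component:
  P(Z=I)·f_I = 0.22 × 0.00742798 = 0.00163416
  P(Z=II)·f_II = 0.28 × 0.028775 = 0.008057
  P(Z=III)·f_III = 0.50 × 0.00874559 = 0.0043728
Marginal: 0.00163416 + 0.008057 + 0.0043728 = 0.014064
P(Subgroup III | x) = 0.0043728 / 0.014064 ≈ 0.3109

0.3109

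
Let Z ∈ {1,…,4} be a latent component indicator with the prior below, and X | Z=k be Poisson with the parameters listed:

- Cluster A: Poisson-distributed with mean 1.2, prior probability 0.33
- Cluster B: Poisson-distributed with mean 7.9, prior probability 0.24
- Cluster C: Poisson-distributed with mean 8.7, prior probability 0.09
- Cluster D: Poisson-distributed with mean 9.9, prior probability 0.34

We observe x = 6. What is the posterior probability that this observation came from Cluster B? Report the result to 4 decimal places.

P(component k | x) = P(Z=k)·f_k(x) / marginal(x), where marginal(x) = Σ_j P(Z=j)·f_j(x).
Poisson probabilities:
  L_A = 0.00124911
  L_B = 0.125171
  L_C = 0.100328
  L_D = 0.065609
Unnormalised posteriors:
  P(Z=A)·L_A = 0.33 × 0.00124911 = 0.000412207
  P(Z=B)·L_B = 0.24 × 0.125171 = 0.030041
  P(Z=C)·L_C = 0.09 × 0.100328 = 0.0090295
  P(Z=D)·L_D = 0.34 × 0.065609 = 0.0223071
Marginal: 0.000412207 + 0.030041 + 0.0090295 + 0.0223071 = 0.0617898
So the posterior for Cluster B is 0.030041 / 0.0617898 ≈ 0.4862.

0.4862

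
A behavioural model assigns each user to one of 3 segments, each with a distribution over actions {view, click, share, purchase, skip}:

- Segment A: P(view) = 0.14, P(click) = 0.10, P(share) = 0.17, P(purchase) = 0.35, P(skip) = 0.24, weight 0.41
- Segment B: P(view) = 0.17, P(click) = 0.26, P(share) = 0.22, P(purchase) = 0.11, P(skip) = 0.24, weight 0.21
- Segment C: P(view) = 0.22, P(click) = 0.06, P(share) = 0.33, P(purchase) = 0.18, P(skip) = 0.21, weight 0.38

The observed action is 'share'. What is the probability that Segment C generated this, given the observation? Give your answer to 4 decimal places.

Posterior ∝ prior × likelihood, so P(k | x) ∝ P(Z=k) f_k(x); normalise over all components.
Component likelihoods at x = 'share':
  p_A = P(share | comp) = 0.17
  p_B = P(share | comp) = 0.22
  p_C = P(share | comp) = 0.33
Prior × likelihood for each component:
  P(Z=A)·p_A = 0.41 × 0.17 = 0.0697
  P(Z=B)·p_B = 0.21 × 0.22 = 0.0462
  P(Z=C)·p_C = 0.38 × 0.33 = 0.1254
Evidence: 0.0697 + 0.0462 + 0.1254 = 0.2413
So the posterior for Segment C is 0.1254 / 0.2413 ≈ 0.5197.

0.5197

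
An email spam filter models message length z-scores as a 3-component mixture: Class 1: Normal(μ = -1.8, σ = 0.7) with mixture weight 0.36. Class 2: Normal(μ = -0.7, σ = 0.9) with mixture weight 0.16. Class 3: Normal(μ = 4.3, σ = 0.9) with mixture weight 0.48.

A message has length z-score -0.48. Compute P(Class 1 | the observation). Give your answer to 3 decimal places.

0.335

By Bayes' theorem, P(k | x) = π_k f_k(x) / Σ_j π_j f_j(x).
Evaluate each component's likelihood at the observed value:
  L_1 = 0.0963062
  L_2 = 0.430222
  L_3 = 3.322e-07
Unnormalised posteriors:
  π_1·L_1 = 0.36 × 0.0963062 = 0.0346702
  π_2·L_2 = 0.16 × 0.430222 = 0.0688355
  π_3·L_3 = 0.48 × 3.322e-07 = 1.59456e-07
Normaliser: 0.0346702 + 0.0688355 + 1.59456e-07 = 0.103506
P(Class 1 | data) = 0.0346702 / 0.103506 ≈ 0.335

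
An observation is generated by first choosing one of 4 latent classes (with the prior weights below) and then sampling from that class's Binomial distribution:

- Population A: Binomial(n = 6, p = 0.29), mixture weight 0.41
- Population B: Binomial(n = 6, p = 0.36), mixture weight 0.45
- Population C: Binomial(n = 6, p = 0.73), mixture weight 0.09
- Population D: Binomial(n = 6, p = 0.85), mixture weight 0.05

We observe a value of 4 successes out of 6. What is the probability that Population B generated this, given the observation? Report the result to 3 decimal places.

0.442

By Bayes' theorem, P(k | x) = π_k f_k(x) / Σ_j π_j f_j(x).
Binomial probabilities:
  L_A = 0.0534811
  L_B = 0.103196
  L_C = 0.310535
  L_D = 0.176177
Weight by the priors:
  π_A·L_A = 0.41 × 0.0534811 = 0.0219272
  π_B·L_B = 0.45 × 0.103196 = 0.046438
  π_C·L_C = 0.09 × 0.310535 = 0.0279481
  π_D·L_D = 0.05 × 0.176177 = 0.00880886
Denominator: 0.0219272 + 0.046438 + 0.0279481 + 0.00880886 = 0.105122
So the posterior for Population B is 0.046438 / 0.105122 ≈ 0.442.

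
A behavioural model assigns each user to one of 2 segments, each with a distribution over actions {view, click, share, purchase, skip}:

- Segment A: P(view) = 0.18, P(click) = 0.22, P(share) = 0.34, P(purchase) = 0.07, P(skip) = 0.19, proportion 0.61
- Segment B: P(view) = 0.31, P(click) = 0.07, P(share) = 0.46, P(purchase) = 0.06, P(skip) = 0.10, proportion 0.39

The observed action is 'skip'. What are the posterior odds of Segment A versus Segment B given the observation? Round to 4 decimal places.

Only the two components matter; the odds are (π_i f_i(x)) / (π_j f_j(x)).
Categorical probabilities:
  f_A = P(skip | comp) = 0.19
  f_B = P(skip | comp) = 0.10
0.1159 / 0.039 ≈ 2.9718

2.9718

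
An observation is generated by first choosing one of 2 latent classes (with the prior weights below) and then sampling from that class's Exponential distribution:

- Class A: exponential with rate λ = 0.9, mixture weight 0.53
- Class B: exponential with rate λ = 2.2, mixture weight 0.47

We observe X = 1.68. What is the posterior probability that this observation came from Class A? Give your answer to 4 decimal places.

0.8038

Posterior ∝ prior × likelihood, so P(k | x) ∝ π_k f_k(x); normalise over all components.
Component likelihoods at x = 1.68:
  p_A = 0.9·e^(−0.9·1.68) = 0.9·e^(−1.5120) = 0.198422
  p_B = 2.2·e^(−2.2·1.68) = 2.2·e^(−3.6960) = 0.0546098
Prior × likelihood for each component:
  π_A·p_A = 0.53 × 0.198422 = 0.105164
  π_B·p_B = 0.47 × 0.0546098 = 0.0256666
Denominator: 0.105164 + 0.0256666 = 0.13083
P(Class A | the observation) ≈ 0.8038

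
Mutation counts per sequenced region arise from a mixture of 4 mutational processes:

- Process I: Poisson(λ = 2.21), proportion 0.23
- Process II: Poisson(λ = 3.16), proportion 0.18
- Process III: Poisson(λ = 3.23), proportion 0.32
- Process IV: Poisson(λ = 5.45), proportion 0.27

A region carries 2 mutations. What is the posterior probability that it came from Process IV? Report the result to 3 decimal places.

0.094

Posterior ∝ prior × likelihood, so P(k | x) ∝ P(Z=k) f_k(x); normalise over all components.
Component likelihoods at x = 2 mutations:
  p_I = 0.267894
  p_II = 0.211823
  p_III = 0.20635
  p_IV = 0.0638055
Unnormalised posteriors:
  P(Z=I)·p_I = 0.23 × 0.267894 = 0.0616157
  P(Z=II)·p_II = 0.18 × 0.211823 = 0.0381282
  P(Z=III)·p_III = 0.32 × 0.20635 = 0.0660319
  P(Z=IV)·p_IV = 0.27 × 0.0638055 = 0.0172275
Denominator: 0.0616157 + 0.0381282 + 0.0660319 + 0.0172275 = 0.183003
Responsibility of Process IV: 0.0172275 / 0.183003 ≈ 0.094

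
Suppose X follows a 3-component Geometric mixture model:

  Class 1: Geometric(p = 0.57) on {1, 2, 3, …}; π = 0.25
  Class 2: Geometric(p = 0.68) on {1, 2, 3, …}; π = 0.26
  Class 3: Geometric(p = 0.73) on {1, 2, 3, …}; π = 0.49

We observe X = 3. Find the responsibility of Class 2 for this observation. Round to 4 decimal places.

0.2567

P(component k | x) = π_k·f_k(x) / marginal(x), where marginal(x) = Σ_j π_j·f_j(x).
Geometric probabilities:
  p_1 = 0.57·(1−0.57)^2 = 0.57·0.1849 = 0.105393
  p_2 = 0.68·(1−0.68)^2 = 0.68·0.1024 = 0.069632
  p_3 = 0.73·(1−0.73)^2 = 0.73·0.0729 = 0.053217
Prior × likelihood for each component:
  π_1·p_1 = 0.25 × 0.105393 = 0.0263483
  π_2·p_2 = 0.26 × 0.069632 = 0.0181043
  π_3·p_3 = 0.49 × 0.053217 = 0.0260763
Normaliser: 0.0263483 + 0.0181043 + 0.0260763 = 0.0705289
P(Class 2 | x) = 0.0181043 / 0.0705289 ≈ 0.2567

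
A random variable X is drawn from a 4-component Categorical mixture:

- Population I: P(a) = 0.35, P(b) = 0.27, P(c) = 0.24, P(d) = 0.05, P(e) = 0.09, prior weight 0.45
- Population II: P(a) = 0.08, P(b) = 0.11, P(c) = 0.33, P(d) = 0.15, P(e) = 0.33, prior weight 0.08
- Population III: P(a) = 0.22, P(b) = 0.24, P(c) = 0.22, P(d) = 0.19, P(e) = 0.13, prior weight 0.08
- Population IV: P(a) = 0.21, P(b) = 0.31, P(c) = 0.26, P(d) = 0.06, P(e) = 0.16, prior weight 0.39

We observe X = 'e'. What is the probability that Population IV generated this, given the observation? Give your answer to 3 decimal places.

0.447

The responsibility of component k is P(Z=k) f_k(x) divided by Σ_j P(Z=j) f_j(x).
Categorical probabilities:
  L_I = P(e | comp) = 0.09
  L_II = P(e | comp) = 0.33
  L_III = P(e | comp) = 0.13
  L_IV = P(e | comp) = 0.16
Prior × likelihood for each component:
  P(Z=I)·L_I = 0.45 × 0.09 = 0.0405
  P(Z=II)·L_II = 0.08 × 0.33 = 0.0264
  P(Z=III)·L_III = 0.08 × 0.13 = 0.0104
  P(Z=IV)·L_IV = 0.39 × 0.16 = 0.0624
Denominator: 0.0405 + 0.0264 + 0.0104 + 0.0624 = 0.1397
P(Population IV | the observation) ≈ 0.447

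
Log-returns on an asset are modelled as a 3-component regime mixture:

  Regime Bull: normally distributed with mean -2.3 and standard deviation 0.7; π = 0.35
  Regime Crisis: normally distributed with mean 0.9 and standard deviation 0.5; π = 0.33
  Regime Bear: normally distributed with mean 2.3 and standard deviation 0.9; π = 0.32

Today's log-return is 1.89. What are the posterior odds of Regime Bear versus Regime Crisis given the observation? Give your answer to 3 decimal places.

3.448

Posterior odds = (P(Z=i) f_i(x)) / (P(Z=j) f_j(x)); the normalising sum cancels.
Evaluate each component's likelihood at the observed value:
  f_Bull = 9.45567e-09
  f_Crisis = 0.112366
  f_Bear = 0.399579
0.127865 / 0.0370809 ≈ 3.448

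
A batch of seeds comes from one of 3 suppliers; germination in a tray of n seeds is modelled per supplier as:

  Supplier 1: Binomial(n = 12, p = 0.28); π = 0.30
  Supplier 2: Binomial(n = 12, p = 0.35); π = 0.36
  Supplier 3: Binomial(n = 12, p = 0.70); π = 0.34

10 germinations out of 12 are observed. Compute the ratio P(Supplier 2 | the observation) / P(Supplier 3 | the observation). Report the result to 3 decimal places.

Posterior odds = (π_i f_i(x)) / (π_j f_j(x)); the normalising sum cancels.
Evaluate each component's likelihood at the observed value:
  p_1 = C(12,10)·0.28^10·0.72^2 = 66·2.96197e-06·0.5184 = 0.000101342
  p_2 = C(12,10)·0.35^10·0.65^2 = 66·2.75855e-05·0.4225 = 0.000769221
  p_3 = C(12,10)·0.70^10·0.30^2 = 66·0.0282475·0.09 = 0.16779
Posterior odds = (π_2·p_2) / (π_3·p_3) = (0.36·0.000769221) / (0.34·0.16779) = 0.00027692 / 0.0570487 ≈ 0.005

0.005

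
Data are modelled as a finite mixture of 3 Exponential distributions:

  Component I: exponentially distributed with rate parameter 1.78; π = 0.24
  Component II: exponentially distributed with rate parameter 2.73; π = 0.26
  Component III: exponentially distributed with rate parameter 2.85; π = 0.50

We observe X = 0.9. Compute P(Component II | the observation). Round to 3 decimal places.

0.237

P(component k | x) = π_k·f_k(x) / marginal(x), where marginal(x) = Σ_j π_j·f_j(x).
Exponential densities:
  L_I = 0.358658
  L_II = 0.233938
  L_III = 0.21922
Prior × likelihood for each component:
  π_I·L_I = 0.24 × 0.358658 = 0.0860779
  π_II·L_II = 0.26 × 0.233938 = 0.0608239
  π_III·L_III = 0.50 × 0.21922 = 0.10961
Denominator: 0.0860779 + 0.0608239 + 0.10961 = 0.256512
Responsibility of Component II: 0.0608239 / 0.256512 ≈ 0.237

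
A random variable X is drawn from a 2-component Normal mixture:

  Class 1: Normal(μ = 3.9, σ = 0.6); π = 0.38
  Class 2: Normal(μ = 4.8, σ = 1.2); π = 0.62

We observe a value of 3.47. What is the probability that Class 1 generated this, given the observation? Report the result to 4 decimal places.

0.6367

Posterior ∝ prior × likelihood, so P(k | x) ∝ π_k f_k(x); normalise over all components.
Component likelihoods at x = 3.47:
  p_1 = (1/(0.6·√(2π)))·exp(−(3.47−3.9)²/(2·0.6²)) = 0.664904·exp(-0.25681) = 0.514315
  p_2 = (1/(1.2·√(2π)))·exp(−(3.47−4.8)²/(2·1.2²)) = 0.332452·exp(-0.61420) = 0.179881
Prior × likelihood for each component:
  π_1·p_1 = 0.38 × 0.514315 = 0.19544
  π_2·p_2 = 0.62 × 0.179881 = 0.111526
Normaliser: 0.19544 + 0.111526 = 0.306966
P(Class 1 | data) = 0.19544 / 0.306966 ≈ 0.6367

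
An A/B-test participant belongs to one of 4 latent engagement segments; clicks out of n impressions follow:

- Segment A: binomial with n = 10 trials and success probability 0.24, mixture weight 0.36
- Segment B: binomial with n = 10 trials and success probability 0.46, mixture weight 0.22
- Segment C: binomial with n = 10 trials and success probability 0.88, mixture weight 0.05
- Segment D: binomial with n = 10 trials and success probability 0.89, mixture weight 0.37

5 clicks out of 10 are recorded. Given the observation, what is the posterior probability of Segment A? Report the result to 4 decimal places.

0.2553

Apply Bayes' rule: the posterior for each component is proportional to its prior times its likelihood at x.
Binomial probabilities:
  p_A = C(10,5)·0.24^5·0.76^5 = 252·0.000796262·0.253553 = 0.0508774
  p_B = C(10,5)·0.46^5·0.54^5 = 252·0.0205963·0.0459165 = 0.238319
  p_C = C(10,5)·0.88^5·0.12^5 = 252·0.527732·2.48832e-05 = 0.00330918
  p_D = C(10,5)·0.89^5·0.11^5 = 252·0.558406·1.61051e-05 = 0.00226628
Unnormalised posteriors:
  w_A·p_A = 0.36 × 0.0508774 = 0.0183159
  w_B·p_B = 0.22 × 0.238319 = 0.0524302
  w_C·p_C = 0.05 × 0.00330918 = 0.000165459
  w_D·p_D = 0.37 × 0.00226628 = 0.000838524
Sum: 0.0183159 + 0.0524302 + 0.000165459 + 0.000838524 = 0.07175
So the posterior for Segment A is 0.0183159 / 0.07175 ≈ 0.2553.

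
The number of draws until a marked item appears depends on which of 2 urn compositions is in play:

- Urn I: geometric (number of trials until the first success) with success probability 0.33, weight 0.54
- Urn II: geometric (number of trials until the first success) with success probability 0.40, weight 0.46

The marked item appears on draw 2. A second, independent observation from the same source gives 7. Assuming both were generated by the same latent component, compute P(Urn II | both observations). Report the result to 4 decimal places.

The responsibility of component k is π_k f_k(x) divided by Σ_j π_j f_j(x).
Since both observations come from the same component, the likelihood for component k is f_k(x₁)·f_k(x₂).
  L_I = [0.33·(1−0.33)^1 = 0.33·0.67 = 0.2211] × [0.0298513] = 0.00660011
  L_II = [0.40·(1−0.40)^1 = 0.40·0.6 = 0.24] × [0.0186624] = 0.00447898
Unnormalised posteriors:
  π_I·L_I = 0.54 × 0.00660011 = 0.00356406
  π_II·L_II = 0.46 × 0.00447898 = 0.00206033
Normaliser: 0.00356406 + 0.00206033 = 0.00562439
P(Urn II | data) ≈ 0.3663

0.3663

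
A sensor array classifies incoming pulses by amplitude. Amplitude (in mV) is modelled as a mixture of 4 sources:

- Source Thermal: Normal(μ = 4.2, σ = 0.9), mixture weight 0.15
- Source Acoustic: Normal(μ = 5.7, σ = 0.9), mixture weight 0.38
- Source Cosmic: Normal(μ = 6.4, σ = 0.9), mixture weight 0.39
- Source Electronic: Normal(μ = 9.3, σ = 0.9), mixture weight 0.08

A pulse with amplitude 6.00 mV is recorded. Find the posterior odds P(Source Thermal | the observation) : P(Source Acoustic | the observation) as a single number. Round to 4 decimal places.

Posterior odds = (π_i f_i(x)) / (π_j f_j(x)); the normalising sum cancels.
Evaluate each component's likelihood at the observed value:
  f_Thermal = (1/(0.9·√(2π)))·exp(−(6.00−4.2)²/(2·0.9²)) = 0.443269·exp(-2.00000) = 0.05999
  f_Acoustic = (1/(0.9·√(2π)))·exp(−(6.00−5.7)²/(2·0.9²)) = 0.443269·exp(-0.05556) = 0.419315
  f_Cosmic = (1/(0.9·√(2π)))·exp(−(6.00−6.4)²/(2·0.9²)) = 0.443269·exp(-0.09877) = 0.401582
  f_Electronic = (1/(0.9·√(2π)))·exp(−(6.00−9.3)²/(2·0.9²)) = 0.443269·exp(-6.72222) = 0.000533634
Odds = (0.15/0.38) × (0.05999/0.419315) = 0.394737 × 0.143067 ≈ 0.0565

0.0565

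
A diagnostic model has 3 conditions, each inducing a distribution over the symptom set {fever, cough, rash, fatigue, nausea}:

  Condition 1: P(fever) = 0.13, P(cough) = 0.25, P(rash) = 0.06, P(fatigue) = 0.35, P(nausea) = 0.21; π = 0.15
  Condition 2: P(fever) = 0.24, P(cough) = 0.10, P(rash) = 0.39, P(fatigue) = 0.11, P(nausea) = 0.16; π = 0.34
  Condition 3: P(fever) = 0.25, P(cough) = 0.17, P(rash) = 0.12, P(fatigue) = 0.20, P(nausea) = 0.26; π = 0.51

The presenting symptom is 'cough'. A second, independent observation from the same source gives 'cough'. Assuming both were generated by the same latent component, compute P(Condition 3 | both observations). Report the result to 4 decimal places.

0.5357

P(component k | x) = P(Z=k)·f_k(x) / marginal(x), where marginal(x) = Σ_j P(Z=j)·f_j(x).
Since both observations come from the same component, the likelihood for component k is f_k(x₁)·f_k(x₂).
  f_1 = [0.25] × [0.25] = 0.0625
  f_2 = [0.1] × [0.1] = 0.01
  f_3 = [0.17] × [0.17] = 0.0289
Weight by the priors:
  P(Z=1)·f_1 = 0.15 × 0.0625 = 0.009375
  P(Z=2)·f_2 = 0.34 × 0.01 = 0.0034
  P(Z=3)·f_3 = 0.51 × 0.0289 = 0.014739
Denominator: 0.009375 + 0.0034 + 0.014739 = 0.027514
P(Condition 3 | x₁,x₂) = 0.014739 / 0.027514 ≈ 0.5357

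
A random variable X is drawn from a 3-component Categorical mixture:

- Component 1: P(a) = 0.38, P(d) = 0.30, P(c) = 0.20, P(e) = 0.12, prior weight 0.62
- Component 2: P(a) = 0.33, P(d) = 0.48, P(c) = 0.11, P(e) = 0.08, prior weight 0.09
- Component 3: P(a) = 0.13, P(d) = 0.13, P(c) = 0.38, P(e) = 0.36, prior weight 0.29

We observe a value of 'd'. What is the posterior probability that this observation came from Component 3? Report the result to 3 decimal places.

0.141

Posterior ∝ prior × likelihood, so P(k | x) ∝ w_k f_k(x); normalise over all components.
Component likelihoods at x = 'd':
  p_1 = P(d | comp) = 0.30
  p_2 = P(d | comp) = 0.48
  p_3 = P(d | comp) = 0.13
Prior × likelihood for each component:
  w_1·p_1 = 0.62 × 0.3 = 0.186
  w_2·p_2 = 0.09 × 0.48 = 0.0432
  w_3·p_3 = 0.29 × 0.13 = 0.0377
Sum: 0.186 + 0.0432 + 0.0377 = 0.2669
P(Component 3 | data) = 0.0377 / 0.2669 ≈ 0.141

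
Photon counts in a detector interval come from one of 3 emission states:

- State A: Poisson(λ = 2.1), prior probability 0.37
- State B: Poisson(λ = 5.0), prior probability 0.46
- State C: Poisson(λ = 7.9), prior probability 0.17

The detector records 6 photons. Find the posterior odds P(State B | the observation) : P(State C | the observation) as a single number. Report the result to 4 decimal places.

Since P(k|x) ∝ π_k f_k(x), the posterior odds are π_i f_i(x) / (π_j f_j(x)).
Poisson probabilities:
  f_A = 0.014587
  f_B = 0.146223
  f_C = 0.125171
0.0672625 / 0.0212791 ≈ 3.1610

3.1610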